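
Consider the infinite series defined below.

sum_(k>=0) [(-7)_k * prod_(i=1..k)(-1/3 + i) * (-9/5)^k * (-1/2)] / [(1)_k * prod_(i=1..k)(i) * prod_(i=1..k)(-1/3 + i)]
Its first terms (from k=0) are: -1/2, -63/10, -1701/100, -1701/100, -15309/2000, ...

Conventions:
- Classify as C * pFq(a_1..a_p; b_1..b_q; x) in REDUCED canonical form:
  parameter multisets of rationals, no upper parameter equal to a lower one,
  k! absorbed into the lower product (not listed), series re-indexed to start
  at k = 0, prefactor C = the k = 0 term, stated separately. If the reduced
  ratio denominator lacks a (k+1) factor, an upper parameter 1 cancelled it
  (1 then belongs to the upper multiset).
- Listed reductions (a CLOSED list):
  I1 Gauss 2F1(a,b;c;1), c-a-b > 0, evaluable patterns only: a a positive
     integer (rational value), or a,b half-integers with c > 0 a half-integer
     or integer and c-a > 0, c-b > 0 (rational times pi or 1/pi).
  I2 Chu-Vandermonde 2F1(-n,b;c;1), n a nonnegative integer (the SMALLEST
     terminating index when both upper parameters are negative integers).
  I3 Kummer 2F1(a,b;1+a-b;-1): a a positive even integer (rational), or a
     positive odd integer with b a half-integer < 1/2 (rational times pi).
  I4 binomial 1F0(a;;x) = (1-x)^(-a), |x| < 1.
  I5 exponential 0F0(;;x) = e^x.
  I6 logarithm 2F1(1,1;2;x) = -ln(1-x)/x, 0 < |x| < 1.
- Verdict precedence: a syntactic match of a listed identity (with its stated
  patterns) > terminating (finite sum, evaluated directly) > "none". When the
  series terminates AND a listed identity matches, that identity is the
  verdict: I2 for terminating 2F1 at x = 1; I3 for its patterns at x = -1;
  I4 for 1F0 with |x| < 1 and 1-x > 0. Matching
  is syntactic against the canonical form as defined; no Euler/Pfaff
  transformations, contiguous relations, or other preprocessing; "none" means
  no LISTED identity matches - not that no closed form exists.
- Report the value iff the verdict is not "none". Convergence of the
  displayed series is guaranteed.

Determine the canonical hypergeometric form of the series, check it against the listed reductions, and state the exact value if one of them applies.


The tell: t_0 being -1/2, the product of the first k integers (C = -1/2) is k!.
Term ratio: r(k) = (-9/5) * (k-7) / [(k+1) (k+1)] - rational in k. x = (-9/5); t_0 = -1/2; negate the roots.

Reduced: x = -9/5, 1F1, upper = {-7}, lower = {1}, C = -1/2. Verdict: terminating (-7 upstairs). 8 nonzero terms in all; added directly. Sum: -2200593623/43750000.


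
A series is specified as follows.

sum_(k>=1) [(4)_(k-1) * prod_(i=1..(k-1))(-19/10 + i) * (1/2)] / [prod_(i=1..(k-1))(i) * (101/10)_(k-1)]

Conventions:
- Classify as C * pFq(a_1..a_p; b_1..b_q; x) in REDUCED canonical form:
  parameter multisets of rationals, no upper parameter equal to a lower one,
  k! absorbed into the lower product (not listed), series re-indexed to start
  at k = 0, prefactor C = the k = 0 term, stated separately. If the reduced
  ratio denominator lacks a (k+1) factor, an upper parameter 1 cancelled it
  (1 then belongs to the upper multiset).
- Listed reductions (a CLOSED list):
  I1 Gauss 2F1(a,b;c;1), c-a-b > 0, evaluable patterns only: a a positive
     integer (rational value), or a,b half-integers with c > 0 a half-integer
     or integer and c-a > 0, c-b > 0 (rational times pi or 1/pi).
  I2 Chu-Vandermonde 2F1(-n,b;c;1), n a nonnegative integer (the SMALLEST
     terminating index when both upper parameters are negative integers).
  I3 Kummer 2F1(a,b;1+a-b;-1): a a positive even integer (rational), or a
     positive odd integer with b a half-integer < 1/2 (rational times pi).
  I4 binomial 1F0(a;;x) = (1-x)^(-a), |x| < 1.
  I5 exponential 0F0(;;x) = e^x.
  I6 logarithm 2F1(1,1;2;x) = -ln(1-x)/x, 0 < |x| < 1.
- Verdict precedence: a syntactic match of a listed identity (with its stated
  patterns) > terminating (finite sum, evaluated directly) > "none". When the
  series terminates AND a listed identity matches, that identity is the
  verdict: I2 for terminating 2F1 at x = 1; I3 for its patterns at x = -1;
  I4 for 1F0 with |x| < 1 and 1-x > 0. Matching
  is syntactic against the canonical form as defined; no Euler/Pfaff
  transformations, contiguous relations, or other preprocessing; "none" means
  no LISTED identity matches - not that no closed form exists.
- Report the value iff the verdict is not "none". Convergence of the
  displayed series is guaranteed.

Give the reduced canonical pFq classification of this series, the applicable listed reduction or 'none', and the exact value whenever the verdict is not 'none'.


Classification (C = 1/2): 2F1 with upper {-9/10, 4}, lower {101/10}, argument x = 1. Verdict (x = 1): Gauss's theorem (I1) applies (x = 1: the Gamma ratio telescopes since c-a-b = 7 > 0 and a = 4 in Z>0). Value: 506727/1600000.

First insight: with t_0 = 1/2, the running product (C = 1/2) telescopes to a rising factorial.
Consecutive-term ratio: r(k) = 1 * (k-9/10) (k+4) / [(k+101/10) (k+1)] - poly over poly, x = 1 from leading terms; C = 1/2 at k = 0.


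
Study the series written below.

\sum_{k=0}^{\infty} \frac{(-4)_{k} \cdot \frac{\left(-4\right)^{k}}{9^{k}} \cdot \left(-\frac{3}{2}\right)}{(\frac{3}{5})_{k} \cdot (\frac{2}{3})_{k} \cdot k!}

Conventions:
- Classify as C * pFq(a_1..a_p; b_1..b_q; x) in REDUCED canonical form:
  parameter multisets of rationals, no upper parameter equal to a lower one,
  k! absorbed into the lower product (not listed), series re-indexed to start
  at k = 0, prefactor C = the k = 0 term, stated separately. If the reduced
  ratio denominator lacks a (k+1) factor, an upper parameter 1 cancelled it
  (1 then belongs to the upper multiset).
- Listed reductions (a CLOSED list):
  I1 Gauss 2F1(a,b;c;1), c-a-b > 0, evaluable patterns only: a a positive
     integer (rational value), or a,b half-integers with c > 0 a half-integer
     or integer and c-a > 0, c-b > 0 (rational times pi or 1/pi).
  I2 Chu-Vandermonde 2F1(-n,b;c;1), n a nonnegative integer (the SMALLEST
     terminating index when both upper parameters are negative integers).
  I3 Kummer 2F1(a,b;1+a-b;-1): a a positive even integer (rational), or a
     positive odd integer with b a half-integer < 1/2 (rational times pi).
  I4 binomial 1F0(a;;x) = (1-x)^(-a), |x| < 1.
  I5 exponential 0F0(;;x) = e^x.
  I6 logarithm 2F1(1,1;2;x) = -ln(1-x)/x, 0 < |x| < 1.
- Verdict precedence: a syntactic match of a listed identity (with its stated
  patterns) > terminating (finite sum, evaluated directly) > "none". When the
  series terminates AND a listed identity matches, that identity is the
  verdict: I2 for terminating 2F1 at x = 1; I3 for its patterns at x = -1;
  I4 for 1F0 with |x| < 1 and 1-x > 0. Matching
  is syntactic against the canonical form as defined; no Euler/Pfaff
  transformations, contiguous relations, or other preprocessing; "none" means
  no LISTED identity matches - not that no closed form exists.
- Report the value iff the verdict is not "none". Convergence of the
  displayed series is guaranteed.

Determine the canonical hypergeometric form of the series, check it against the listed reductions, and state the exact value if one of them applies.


The series (x = -\frac{4}{9}) is 1F2: upper {-4}, lower {\frac{3}{5}, \frac{2}{3}}, prefactor -\frac{3}{2}. Verdict: terminating at k = 4: the factor (-4)_k kills every later term; summing the 5 survivors is exact. Its exact value is -\frac{1032583}{104247}.

First insight: with t_0 = -\frac{3}{2}, the two geometric factors (prefactor -3/2) combine into one argument.
Ratio: r(k) = -\frac{4}{9} * (k-4) / [(k+\frac{3}{5}) (k+\frac{2}{3}) (k+1)] - poly over poly, x = -\frac{4}{9} from leading terms; C = -\frac{3}{2} at k = 0.


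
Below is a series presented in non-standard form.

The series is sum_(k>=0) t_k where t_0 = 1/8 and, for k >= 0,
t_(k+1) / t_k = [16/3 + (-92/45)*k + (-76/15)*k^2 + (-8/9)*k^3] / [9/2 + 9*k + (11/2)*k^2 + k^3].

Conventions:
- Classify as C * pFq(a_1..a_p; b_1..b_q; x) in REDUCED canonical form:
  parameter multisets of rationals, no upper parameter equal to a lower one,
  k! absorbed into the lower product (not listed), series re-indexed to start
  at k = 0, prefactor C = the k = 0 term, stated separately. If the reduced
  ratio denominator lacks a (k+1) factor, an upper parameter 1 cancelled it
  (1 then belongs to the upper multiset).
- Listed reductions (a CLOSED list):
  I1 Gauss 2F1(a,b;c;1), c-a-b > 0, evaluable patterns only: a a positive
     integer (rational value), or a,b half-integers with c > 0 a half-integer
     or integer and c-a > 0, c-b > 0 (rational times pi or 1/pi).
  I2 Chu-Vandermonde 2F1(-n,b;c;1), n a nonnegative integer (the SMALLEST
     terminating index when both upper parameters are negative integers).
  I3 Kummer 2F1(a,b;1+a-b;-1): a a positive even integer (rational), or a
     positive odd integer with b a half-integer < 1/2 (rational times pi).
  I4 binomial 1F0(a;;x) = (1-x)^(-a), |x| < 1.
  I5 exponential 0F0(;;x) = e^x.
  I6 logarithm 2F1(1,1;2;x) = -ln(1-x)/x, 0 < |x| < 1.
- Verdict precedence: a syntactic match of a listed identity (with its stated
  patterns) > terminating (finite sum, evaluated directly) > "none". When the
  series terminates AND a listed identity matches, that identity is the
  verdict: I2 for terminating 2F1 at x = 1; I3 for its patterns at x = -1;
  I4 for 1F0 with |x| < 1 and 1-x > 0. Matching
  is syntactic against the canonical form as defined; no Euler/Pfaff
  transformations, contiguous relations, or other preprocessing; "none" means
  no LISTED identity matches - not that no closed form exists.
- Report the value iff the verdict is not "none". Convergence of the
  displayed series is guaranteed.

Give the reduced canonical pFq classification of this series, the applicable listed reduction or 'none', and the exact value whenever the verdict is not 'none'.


Classification (C = 1/8): 2F1 with upper {-4/5, 5}, lower {3}, argument x = -8/9. Verdict: none. A 2F1 with upper {-4/5, 5} fits none of I1-I6 at x = -8/9; the sum runs forever.

Structural cue: from the first term 1/8: factor the ratio over Q (prefactor 1/8): negated roots = parameters.
Consecutive-term ratio: r(k) = (-8/9) * (k-4/5) (k+5) / [(k+3) (k+1)] - rational in k. x = (-8/9); t_0 = 1/8; negate the roots.


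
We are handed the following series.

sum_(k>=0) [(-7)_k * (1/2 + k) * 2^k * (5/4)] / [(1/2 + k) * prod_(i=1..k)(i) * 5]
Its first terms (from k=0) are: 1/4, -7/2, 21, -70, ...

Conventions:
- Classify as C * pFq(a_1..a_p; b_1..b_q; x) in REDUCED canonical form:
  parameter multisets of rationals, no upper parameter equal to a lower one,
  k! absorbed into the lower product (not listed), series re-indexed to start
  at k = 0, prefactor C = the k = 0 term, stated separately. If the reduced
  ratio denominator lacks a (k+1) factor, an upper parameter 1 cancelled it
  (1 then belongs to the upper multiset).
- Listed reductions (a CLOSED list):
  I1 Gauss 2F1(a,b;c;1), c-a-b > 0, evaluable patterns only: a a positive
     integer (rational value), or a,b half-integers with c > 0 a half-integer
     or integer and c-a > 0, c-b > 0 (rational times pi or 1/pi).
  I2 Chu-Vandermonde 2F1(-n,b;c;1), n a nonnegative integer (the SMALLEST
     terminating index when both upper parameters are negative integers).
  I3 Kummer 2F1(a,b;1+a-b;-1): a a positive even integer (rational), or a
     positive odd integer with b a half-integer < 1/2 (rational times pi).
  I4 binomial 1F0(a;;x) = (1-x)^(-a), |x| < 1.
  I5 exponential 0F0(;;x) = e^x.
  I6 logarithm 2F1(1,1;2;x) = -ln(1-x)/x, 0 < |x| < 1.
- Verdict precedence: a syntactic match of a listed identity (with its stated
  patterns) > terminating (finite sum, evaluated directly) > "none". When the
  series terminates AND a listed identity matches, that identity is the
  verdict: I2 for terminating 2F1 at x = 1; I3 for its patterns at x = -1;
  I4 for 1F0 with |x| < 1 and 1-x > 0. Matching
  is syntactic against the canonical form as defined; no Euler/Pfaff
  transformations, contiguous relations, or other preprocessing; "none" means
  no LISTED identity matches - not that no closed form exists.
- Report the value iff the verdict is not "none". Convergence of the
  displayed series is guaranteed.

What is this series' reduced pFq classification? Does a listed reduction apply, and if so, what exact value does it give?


First insight: with t_0 = 1/4, the factor k + 1/2 cancels (top and bottom), leaving C = 1/4, x = 2.
Step ratio: r(k) = 2 * (k-7) / [(k+1)] - rational in k. x = 2; t_0 = 1/4; negate the roots.

With C = 1/4: the canonical form is 1F0(-7; -; 2). Verdict: terminating - upper parameter -7 makes this a finite sum (last index 7), evaluated exactly. Its exact value is -1/4.


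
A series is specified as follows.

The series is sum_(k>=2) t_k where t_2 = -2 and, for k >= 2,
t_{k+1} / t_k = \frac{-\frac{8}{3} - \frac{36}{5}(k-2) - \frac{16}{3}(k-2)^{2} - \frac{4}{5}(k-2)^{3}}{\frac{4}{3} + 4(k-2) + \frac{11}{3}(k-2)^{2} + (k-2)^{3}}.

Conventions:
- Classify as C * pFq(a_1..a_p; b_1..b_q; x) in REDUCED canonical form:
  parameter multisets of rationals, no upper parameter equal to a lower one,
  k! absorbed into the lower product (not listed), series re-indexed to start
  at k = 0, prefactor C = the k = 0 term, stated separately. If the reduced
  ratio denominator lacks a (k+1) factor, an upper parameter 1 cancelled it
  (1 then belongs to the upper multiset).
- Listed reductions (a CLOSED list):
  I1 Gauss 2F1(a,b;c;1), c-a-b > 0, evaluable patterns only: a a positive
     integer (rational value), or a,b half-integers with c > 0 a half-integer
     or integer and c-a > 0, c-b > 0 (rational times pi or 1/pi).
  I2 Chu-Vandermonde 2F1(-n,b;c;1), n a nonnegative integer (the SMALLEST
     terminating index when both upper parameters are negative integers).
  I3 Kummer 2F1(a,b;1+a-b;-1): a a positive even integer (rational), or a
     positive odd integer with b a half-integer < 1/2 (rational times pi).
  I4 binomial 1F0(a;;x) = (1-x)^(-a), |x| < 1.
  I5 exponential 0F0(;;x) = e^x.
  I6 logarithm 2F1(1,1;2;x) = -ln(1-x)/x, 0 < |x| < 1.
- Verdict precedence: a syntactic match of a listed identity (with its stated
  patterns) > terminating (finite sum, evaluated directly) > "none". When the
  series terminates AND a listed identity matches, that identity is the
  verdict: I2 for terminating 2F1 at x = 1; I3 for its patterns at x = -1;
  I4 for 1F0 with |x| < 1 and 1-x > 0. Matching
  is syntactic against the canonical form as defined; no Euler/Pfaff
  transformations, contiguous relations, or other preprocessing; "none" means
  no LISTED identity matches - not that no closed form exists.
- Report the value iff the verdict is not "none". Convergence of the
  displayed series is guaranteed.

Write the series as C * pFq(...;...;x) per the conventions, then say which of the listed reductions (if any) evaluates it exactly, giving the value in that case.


With C = -2: the canonical form is 2F1(1, 5; 2; -\frac{4}{5}). Verdict: none. No listed pattern accepts 2F1(1, 5; 2; -\frac{4}{5}).

First insight: x = -\frac{4}{5} and the ratio is unreduced: k + 2/3 divides both sides (C = -2).
Consecutive-term ratio: r(k) = -\frac{4}{5} * (k+1) (k+5) / [(k+2) (k+1)] - rational in k, leading ratio -\frac{4}{5}; with t_0 = -2, classification follows.


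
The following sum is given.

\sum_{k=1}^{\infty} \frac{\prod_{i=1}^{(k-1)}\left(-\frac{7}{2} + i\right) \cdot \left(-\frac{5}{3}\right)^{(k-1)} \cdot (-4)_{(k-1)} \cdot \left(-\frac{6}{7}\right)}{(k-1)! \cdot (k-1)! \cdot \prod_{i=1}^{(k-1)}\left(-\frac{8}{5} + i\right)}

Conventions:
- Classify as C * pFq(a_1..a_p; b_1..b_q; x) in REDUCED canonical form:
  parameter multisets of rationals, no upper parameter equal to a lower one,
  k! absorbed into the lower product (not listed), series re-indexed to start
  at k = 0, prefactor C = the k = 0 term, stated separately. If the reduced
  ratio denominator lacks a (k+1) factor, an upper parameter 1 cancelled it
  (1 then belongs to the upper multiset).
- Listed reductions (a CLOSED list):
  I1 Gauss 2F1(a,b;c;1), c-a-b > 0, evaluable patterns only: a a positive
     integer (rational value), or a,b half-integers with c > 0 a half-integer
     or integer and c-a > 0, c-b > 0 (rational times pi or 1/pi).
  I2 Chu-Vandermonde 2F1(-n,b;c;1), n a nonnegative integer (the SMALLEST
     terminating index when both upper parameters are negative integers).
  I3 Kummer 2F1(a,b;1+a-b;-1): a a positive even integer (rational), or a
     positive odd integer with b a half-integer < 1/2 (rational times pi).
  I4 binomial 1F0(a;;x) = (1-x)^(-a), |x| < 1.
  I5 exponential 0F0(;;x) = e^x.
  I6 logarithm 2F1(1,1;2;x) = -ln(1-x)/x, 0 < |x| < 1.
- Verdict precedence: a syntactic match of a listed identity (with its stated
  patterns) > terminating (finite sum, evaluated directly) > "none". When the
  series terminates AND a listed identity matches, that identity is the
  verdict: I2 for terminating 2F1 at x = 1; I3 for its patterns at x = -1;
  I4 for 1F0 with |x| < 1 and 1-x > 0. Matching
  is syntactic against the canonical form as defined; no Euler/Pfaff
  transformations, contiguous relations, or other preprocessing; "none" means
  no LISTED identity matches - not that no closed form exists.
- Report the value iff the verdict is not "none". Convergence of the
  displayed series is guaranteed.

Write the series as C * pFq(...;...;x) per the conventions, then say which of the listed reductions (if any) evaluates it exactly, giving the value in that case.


Prefactor -\frac{6}{7}, argument -\frac{5}{3}: 2F2 with upper {-4, -\frac{5}{2}} over lower {-\frac{3}{5}, 1}. Verdict: terminating - upper parameter -4 makes this a finite sum (last index 4), evaluated exactly. Hence: \frac{438069403}{6096384}.

The tell: t_0 = -\frac{6}{7} here, and the lower running product (C = -6/7, x = -5/3) is a rising factorial.
Consecutive-term ratio: r(k) = -\frac{5}{3} * (k-4) (k-\frac{5}{2}) / [(k-\frac{3}{5}) (k+1) (k+1)] ; factor over Q: parameters, x = -\frac{5}{3}, and C = -\frac{6}{7}.


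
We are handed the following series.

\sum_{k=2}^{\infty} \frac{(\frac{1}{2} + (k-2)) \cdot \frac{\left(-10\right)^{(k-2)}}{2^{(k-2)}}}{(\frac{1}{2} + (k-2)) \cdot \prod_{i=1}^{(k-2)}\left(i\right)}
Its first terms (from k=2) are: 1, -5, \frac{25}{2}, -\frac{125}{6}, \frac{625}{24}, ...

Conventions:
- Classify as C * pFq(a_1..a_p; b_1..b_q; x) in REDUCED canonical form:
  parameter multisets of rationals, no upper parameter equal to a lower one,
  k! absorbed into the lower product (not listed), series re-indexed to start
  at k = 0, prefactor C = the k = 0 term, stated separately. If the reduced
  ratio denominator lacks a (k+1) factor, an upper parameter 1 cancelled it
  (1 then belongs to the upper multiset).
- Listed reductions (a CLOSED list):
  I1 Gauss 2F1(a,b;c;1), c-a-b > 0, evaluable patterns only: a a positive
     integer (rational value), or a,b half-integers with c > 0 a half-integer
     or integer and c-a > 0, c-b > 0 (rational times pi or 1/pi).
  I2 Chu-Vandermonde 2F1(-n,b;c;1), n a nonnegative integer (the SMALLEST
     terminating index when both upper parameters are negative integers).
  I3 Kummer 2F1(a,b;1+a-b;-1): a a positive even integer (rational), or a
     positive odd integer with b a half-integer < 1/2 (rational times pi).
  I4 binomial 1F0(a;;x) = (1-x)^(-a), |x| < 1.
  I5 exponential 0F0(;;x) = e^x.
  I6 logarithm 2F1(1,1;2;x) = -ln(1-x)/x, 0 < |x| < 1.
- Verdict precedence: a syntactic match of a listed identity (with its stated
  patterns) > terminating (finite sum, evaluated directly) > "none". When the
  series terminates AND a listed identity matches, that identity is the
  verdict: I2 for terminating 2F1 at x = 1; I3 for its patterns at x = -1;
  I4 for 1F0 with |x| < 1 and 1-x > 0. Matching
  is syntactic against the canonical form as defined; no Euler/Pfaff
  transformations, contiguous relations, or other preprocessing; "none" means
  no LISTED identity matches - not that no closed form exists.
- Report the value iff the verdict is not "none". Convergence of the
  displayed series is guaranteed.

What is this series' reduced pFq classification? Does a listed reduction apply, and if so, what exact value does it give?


Key step: with t_0 = 1, the product of the first k integers (prefactor 1) is k!.
Adjacent-term ratio: r(k) = -5 * 1 / [(k+1)] - poly over poly, x = -5 from leading terms; C = 1 at k = 0.

Prefactor 1, argument -5: 0F0 with upper {-} over lower {-}. Verdict: exponential (I5) fires (the 0F0 exponential series at x = -5). Sum: e^{-5}.


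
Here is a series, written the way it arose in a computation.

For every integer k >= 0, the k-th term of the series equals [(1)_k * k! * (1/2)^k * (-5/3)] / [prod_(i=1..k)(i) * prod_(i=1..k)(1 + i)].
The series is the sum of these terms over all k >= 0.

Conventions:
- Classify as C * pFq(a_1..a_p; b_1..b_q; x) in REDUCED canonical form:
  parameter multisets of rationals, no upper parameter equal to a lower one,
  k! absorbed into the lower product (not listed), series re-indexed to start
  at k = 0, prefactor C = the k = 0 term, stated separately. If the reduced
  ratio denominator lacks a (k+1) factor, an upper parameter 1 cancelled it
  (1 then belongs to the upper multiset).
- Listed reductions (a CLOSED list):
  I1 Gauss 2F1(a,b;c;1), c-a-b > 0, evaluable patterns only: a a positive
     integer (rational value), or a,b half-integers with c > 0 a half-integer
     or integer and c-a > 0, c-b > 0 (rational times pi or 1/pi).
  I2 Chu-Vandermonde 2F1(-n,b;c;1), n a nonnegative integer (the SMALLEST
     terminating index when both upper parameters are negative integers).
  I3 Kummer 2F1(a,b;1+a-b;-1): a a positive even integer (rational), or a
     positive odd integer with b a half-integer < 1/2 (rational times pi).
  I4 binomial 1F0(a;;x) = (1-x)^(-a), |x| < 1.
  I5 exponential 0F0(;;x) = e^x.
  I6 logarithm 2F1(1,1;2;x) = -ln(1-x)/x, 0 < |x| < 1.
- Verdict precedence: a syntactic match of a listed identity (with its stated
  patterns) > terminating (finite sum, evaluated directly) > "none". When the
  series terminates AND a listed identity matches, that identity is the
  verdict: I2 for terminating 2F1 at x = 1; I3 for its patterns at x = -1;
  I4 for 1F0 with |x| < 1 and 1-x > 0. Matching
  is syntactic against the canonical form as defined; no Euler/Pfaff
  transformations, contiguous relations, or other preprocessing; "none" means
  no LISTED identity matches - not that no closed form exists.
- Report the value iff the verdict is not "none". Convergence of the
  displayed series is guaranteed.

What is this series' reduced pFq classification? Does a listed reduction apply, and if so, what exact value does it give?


Reduced: x = 1/2, 2F1, upper = {1, 1}, lower = {2}, C = -5/3. Verdict: this is the I6 logarithm reduction (the logarithm: parameters (1,1;2), x = 1/2). Sum: (10/3) * ln(1/2).

First insight: x = (1/2) and the lower running product (prefactor -5/3) is a rising factorial.
Term ratio: r(k) = (1/2) * (k+1) (k+1) / [(k+2) (k+1)] ; factor over Q: parameters, x = (1/2), and C = -5/3.


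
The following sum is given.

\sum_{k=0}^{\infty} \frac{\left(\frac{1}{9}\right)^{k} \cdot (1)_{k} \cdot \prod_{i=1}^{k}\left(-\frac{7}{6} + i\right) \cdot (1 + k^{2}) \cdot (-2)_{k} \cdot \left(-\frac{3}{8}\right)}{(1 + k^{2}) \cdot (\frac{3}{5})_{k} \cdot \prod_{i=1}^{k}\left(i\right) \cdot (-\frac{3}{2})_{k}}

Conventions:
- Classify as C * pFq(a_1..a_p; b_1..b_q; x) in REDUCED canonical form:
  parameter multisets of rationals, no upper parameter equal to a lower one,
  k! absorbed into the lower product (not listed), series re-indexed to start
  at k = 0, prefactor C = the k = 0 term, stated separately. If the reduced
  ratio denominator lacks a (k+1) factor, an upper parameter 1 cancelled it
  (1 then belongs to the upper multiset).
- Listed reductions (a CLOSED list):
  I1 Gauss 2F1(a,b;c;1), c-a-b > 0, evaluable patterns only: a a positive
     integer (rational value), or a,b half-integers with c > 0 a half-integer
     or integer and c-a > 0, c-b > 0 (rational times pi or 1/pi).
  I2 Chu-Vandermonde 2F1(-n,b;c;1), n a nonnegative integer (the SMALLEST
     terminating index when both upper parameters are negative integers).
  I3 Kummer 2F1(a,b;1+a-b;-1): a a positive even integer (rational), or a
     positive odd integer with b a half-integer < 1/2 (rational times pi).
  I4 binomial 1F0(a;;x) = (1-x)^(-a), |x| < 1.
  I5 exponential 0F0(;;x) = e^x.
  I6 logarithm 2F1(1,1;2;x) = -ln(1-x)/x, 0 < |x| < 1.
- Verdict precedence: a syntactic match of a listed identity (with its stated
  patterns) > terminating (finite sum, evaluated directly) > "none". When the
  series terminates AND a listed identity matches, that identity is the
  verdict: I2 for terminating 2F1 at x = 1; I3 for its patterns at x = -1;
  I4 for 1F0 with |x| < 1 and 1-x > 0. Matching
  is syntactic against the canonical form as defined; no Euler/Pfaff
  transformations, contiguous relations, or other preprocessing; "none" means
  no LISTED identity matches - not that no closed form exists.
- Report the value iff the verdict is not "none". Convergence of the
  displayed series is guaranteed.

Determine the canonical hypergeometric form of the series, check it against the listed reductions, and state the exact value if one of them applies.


With C = -\frac{3}{8}: the canonical form is 3F2(-2, -\frac{1}{6}, 1; -\frac{3}{2}, \frac{3}{5}; \frac{1}{9}). Verdict: terminating - upper parameter -2 makes this a finite sum (last index 2), evaluated exactly. Sum: -\frac{25039}{69984}.

First insight: with t_0 = -\frac{3}{8}, the product of the first k integers (prefactor -3/8) is k!.
Ratio: r(k) = \frac{1}{9} * (k-2) (k-\frac{1}{6}) (k+1) / [(k-\frac{3}{2}) (k+\frac{3}{5}) (k+1)] - poly over poly, x = \frac{1}{9} from leading terms; C = -\frac{3}{8} at k = 0.


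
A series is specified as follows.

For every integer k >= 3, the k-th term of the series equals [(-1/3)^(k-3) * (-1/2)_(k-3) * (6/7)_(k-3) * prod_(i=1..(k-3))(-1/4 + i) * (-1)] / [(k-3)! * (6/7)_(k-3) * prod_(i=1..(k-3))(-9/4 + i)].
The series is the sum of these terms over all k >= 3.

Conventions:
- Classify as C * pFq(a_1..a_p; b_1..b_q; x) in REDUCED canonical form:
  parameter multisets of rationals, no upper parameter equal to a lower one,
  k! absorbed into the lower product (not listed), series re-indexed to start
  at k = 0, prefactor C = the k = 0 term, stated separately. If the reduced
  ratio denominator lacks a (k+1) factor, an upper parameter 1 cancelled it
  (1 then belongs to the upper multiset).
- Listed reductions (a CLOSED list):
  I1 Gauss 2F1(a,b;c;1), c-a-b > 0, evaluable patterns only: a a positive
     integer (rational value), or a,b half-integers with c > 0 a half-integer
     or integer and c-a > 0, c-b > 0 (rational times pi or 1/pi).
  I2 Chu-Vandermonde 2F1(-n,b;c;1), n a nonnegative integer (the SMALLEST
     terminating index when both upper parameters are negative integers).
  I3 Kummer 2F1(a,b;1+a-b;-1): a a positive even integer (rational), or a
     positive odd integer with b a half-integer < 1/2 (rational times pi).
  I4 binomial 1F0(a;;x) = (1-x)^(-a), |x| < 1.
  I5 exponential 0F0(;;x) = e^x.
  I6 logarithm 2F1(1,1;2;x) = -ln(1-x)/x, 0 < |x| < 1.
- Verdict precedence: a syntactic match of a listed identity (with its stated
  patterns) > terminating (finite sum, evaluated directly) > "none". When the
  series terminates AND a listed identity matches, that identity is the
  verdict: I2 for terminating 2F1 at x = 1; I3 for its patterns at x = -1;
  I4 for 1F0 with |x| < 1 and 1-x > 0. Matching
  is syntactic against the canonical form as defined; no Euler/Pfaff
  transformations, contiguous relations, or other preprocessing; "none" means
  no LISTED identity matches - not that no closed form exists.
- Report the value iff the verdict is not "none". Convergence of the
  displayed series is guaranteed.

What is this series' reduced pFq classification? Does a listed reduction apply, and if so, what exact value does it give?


This is -1 * 2F1(-1/2, 3/4; -5/4; -1/3) in reduced canonical form. Verdict: none. No listed pattern accepts 2F1(-1/2, 3/4; -5/4; -1/3).

The tell: x = (-1/3) and the parameter 6/7 appears in both the upper and lower lists and cancels.
Ratio: r(k) = (-1/3) * (k-1/2) (k+3/4) / [(k-5/4) (k+1)] - rational in k, leading ratio (-1/3); with t_0 = -1, classification follows.


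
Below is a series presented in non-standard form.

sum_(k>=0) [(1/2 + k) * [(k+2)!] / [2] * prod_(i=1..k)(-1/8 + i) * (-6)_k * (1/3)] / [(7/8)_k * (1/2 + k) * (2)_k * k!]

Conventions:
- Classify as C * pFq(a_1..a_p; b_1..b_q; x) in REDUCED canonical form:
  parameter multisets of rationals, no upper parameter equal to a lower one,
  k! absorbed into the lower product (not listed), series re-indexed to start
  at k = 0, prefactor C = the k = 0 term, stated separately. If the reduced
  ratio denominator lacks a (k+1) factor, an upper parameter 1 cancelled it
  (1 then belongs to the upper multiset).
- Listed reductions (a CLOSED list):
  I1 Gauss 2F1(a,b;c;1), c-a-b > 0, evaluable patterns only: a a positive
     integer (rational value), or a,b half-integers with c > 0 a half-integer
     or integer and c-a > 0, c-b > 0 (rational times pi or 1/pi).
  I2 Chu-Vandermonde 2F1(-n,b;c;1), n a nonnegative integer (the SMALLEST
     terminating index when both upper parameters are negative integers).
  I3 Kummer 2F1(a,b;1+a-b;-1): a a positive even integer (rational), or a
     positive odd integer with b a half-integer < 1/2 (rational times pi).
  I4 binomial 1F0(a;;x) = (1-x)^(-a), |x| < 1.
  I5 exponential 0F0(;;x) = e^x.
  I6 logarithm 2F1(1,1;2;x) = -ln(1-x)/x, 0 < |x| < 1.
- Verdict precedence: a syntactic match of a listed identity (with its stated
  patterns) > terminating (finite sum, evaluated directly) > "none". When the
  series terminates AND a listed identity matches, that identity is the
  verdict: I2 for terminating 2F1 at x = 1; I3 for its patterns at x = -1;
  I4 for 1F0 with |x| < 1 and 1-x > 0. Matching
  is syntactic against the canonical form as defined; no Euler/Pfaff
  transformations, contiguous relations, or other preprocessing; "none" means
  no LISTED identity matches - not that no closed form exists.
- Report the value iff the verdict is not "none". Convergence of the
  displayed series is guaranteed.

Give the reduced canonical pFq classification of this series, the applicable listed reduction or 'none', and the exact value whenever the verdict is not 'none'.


Structural cue: with t_0 = 1/3, the parameter 7/8 appears in both the upper and lower lists and cancels (alongside the other common factor).
Step ratio: r(k) = 1 * (k-6) (k+3) / [(k+2) (k+1)] - rational in k, leading ratio 1; with t_0 = 1/3, classification follows.

x = 1 here; the reduced form reads 2F1, upper {-6, 3}, lower {2}, C = 1/3. Verdict: Vandermonde's identity (I2) fires (terminating 2F1 at x = 1 with n = 6, b = 3, c = 2). Value: 0.


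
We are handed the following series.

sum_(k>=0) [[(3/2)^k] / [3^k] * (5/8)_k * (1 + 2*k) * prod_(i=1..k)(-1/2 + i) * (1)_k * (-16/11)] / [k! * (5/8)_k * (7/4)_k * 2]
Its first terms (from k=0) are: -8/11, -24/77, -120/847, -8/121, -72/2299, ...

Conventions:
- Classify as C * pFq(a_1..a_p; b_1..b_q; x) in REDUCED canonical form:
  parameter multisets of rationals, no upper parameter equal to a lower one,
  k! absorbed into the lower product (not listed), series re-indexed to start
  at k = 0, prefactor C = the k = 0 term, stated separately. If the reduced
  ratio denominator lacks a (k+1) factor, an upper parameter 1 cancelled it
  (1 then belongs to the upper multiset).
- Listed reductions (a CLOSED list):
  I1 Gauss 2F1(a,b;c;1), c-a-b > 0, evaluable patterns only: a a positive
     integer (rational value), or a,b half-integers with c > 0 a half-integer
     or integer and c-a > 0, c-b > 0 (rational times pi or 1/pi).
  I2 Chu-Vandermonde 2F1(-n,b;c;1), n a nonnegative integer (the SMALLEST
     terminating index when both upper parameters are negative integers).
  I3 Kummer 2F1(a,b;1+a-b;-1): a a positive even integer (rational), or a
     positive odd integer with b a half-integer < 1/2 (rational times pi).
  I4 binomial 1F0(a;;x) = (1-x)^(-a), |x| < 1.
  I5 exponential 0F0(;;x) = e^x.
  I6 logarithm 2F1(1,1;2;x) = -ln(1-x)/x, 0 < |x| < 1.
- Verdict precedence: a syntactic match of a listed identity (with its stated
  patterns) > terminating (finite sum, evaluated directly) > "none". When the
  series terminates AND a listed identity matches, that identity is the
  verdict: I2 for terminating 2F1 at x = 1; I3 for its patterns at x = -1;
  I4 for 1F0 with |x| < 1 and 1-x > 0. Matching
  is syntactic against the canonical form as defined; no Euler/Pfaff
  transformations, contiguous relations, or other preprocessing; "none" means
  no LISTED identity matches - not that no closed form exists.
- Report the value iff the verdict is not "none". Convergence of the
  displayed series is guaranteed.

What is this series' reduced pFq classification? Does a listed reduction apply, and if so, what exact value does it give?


First insight: from the first term -8/11: the constant factors (C = -8/11) combine into one prefactor.
Step ratio: r(k) = (1/2) * (k+1) (k+3/2) / [(k+7/4) (k+1)] - rational in k. x = (1/2); t_0 = -8/11; negate the roots.

x = 1/2 here; the reduced form reads 2F1, upper {1, 3/2}, lower {7/4}, C = -8/11. Verdict: none. Every listed pattern misses the 2F1 form at 1/2, upper {1, 3/2}.


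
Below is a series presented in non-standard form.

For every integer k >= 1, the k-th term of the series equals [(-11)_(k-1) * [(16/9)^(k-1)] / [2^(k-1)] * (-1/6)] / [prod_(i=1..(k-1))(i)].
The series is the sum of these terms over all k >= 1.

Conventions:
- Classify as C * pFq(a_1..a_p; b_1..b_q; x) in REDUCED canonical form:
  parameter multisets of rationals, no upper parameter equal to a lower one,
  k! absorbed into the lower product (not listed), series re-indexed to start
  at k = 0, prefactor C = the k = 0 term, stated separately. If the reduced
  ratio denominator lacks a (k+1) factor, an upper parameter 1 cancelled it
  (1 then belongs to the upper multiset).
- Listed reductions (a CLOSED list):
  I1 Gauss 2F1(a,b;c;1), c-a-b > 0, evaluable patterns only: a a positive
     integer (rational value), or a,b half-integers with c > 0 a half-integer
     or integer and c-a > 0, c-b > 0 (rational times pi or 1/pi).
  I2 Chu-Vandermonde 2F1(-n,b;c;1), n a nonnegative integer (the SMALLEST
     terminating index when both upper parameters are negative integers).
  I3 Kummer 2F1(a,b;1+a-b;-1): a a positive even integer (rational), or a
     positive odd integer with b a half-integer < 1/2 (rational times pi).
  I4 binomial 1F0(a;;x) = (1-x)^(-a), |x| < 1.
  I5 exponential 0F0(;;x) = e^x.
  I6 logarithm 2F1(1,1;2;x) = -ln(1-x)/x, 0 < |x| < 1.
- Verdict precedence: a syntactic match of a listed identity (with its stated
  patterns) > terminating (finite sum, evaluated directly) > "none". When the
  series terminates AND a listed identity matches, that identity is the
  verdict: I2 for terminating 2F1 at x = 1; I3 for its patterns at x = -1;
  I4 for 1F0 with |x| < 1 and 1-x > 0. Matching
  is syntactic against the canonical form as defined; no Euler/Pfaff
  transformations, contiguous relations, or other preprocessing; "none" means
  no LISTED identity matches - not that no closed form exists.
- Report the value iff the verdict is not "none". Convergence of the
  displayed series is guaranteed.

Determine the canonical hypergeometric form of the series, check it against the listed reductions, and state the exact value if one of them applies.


First insight: with t_0 = -1/6, the two k-th powers (prefactor -1/6) combine into one argument.
Step ratio: r(k) = (8/9) * (k-11) / [(k+1)] - poly over poly, x = (8/9) from leading terms; C = -1/6 at k = 0.

Canonical form: C = -1/6 times 1F0 with upper {-11}, lower {-}, x = 8/9. Verdict: this is binomial (I4) (the 1F0 binomial series: exponent 11, x = 8/9). Hence: -1/188286357654.


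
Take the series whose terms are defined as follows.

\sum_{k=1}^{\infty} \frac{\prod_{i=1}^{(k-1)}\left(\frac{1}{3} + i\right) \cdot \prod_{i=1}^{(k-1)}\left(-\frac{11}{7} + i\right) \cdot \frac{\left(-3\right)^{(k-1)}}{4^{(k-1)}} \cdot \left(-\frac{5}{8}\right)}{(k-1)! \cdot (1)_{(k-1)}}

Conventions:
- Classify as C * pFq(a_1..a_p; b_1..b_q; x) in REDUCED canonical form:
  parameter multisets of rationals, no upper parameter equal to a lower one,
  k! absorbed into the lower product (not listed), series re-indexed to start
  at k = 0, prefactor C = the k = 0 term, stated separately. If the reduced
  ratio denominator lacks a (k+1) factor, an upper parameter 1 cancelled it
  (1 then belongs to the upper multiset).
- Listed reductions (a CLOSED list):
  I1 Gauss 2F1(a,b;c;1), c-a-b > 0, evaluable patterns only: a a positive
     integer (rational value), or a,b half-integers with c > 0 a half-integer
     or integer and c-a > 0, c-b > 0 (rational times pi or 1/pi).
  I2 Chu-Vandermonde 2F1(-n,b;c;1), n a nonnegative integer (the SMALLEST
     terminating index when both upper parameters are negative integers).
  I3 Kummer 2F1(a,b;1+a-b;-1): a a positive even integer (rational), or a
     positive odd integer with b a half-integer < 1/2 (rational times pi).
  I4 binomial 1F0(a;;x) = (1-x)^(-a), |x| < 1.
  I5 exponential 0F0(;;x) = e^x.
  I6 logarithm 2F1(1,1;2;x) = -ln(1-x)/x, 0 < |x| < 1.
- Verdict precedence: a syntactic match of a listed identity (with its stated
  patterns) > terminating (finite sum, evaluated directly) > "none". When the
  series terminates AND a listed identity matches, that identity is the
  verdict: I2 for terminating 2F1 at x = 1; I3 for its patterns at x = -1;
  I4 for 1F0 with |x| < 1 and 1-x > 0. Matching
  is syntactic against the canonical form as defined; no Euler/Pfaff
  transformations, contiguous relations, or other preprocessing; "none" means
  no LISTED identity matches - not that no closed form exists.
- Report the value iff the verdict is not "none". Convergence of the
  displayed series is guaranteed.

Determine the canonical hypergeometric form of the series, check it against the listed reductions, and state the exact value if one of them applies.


Reduced: x = -\frac{3}{4}, 2F1, upper = {-\frac{4}{7}, \frac{4}{3}}, lower = {1}, C = -\frac{5}{8}. Verdict: none. Every listed pattern misses the 2F1 form at -\frac{3}{4}, upper {-\frac{4}{7}, \frac{4}{3}}.

The tell: from the first term -\frac{5}{8}: the running product (C = -5/8, x = -3/4) telescopes to a rising factorial.
Adjacent-term ratio: r(k) = -\frac{3}{4} * (k-\frac{4}{7}) (k+\frac{4}{3}) / [(k+1) (k+1)] - rational in k. x = -\frac{3}{4}; t_0 = -\frac{5}{8}; negate the roots.


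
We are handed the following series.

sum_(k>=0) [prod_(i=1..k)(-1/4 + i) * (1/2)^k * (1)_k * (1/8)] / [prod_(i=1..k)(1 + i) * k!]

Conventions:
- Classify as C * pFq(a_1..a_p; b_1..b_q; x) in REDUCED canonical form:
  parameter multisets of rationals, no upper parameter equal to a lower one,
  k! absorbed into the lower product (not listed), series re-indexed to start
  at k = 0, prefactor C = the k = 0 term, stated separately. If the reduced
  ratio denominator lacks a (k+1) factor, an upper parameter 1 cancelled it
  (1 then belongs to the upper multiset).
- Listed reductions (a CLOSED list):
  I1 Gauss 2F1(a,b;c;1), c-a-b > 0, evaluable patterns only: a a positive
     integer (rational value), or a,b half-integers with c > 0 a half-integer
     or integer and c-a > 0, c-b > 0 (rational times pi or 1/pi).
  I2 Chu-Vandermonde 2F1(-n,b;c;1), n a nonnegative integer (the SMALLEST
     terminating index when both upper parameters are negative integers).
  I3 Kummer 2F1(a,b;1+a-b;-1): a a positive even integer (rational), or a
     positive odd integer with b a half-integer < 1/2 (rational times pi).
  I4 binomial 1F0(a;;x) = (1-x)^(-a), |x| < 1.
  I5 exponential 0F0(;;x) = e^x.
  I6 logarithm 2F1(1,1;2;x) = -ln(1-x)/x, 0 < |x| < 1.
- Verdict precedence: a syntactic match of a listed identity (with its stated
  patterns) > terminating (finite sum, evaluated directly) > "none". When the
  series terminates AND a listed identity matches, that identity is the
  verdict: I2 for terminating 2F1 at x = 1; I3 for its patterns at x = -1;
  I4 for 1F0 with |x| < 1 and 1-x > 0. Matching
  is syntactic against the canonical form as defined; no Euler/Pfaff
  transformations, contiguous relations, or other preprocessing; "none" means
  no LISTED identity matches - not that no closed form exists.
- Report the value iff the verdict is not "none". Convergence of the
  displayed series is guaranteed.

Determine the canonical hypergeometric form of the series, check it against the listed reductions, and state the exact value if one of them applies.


Prefactor 1/8, argument 1/2: 2F1 with upper {3/4, 1} over lower {2}. Verdict: none here - no I1-I6 shape fits x = 1/2 with lower {2}.

First insight: x = (1/2) and the lower running product (C = 1/8, x = 1/2) is a rising factorial.
Term ratio: r(k) = (1/2) * (k+3/4) (k+1) / [(k+2) (k+1)] - poly over poly, x = (1/2) from leading terms; C = 1/8 at k = 0.
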